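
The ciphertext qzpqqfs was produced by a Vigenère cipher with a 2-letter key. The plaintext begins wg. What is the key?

ut

Subtract each crib letter from the matching ciphertext letter (mod 26):
q(16)−w(22)=-6≡20 → u
z(25)−g(6)=19 → t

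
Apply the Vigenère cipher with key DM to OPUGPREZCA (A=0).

Repeat the key across the message: DMDMDMDMDM
O(14)+D(3): 17 → R
P(15)+M(12): 27≡1 → B
U(20)+D(3): 23 → X
G(6)+M(12): 18 → S
P(15)+D(3): 18 → S
R(17)+M(12): 29≡3 → D
E(4)+D(3): 7 → H
Z(25)+M(12): 37≡11 → L
C(2)+D(3): 5 → F
A(0)+M(12): 12 → M

RBXSSDHLFM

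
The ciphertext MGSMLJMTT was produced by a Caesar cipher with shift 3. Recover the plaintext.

JDPJIGJQQ

M(12): 12−3=9 → J
G(6): 6−3=3 → D
S(18): 18−3=15 → P
M(12): 12−3=9 → J
L(11): 11−3=8 → I
J(9): 9−3=6 → G
M(12): 12−3=9 → J
T(19): 19−3=16 → Q
T(19): 19−3=16 → Q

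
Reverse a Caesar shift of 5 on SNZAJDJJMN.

S(18): 18−5=13 → N
N(13): 13−5=8 → I
Z(25): 25−5=20 → U
A(0): 0−5=-5≡21 → V
J(9): 9−5=4 → E
D(3): 3−5=-2≡24 → Y
J(9): 9−5=4 → E
J(9): 9−5=4 → E
M(12): 12−5=7 → H
N(13): 13−5=8 → I

NIUVEYEEHI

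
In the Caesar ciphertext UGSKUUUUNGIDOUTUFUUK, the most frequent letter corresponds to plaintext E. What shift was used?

The most frequent ciphertext letter is U (appears 9 times).
U is position 20; E is position 4.
Shift = 16.

16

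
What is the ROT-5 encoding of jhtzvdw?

omyeaib

j(9): 9+5=14 → o
h(7): 7+5=12 → m
t(19): 19+5=24 → y
z(25): 25+5=30≡4 → e
v(21): 21+5=26≡0 → a
d(3): 3+5=8 → i
w(22): 22+5=27≡1 → b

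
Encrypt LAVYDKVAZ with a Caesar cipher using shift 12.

L(11): 11+12=23 → X
A(0): 0+12=12 → M
V(21): 21+12=33≡7 → H
Y(24): 24+12=36≡10 → K
D(3): 3+12=15 → P
K(10): 10+12=22 → W
V(21): 21+12=33≡7 → H
A(0): 0+12=12 → M
Z(25): 25+12=37≡11 → L

XMHKPWHML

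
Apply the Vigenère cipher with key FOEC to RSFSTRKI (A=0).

Repeat the key across the message: FOECFOEC
R(17)+F(5): 22 → W
S(18)+O(14): 32≡6 → G
F(5)+E(4): 9 → J
S(18)+C(2): 20 → U
T(19)+F(5): 24 → Y
R(17)+O(14): 31≡5 → F
K(10)+E(4): 14 → O
I(8)+C(2): 10 → K

WGJUYFOK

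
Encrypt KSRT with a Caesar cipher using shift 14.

K(10): 10+14=24 → Y
S(18): 18+14=32≡6 → G
R(17): 17+14=31≡5 → F
T(19): 19+14=33≡7 → H

YGFH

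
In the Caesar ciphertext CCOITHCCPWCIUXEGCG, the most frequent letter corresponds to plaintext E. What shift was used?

24

The most frequent ciphertext letter is C (appears 6 times).
C is position 2; E is position 4.
Shift = -2≡24.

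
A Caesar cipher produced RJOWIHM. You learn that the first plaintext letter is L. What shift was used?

6

From the crib: R(17)−L(11)=6, so the shift is 6.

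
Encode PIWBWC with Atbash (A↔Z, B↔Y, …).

P(15) → K(10)
I(8) → R(17)
W(22) → D(3)
B(1) → Y(24)
W(22) → D(3)
C(2) → X(23)

KRDYDX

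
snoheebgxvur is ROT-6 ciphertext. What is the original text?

s(18): 18−6=12 → m
n(13): 13−6=7 → h
o(14): 14−6=8 → i
h(7): 7−6=1 → b
e(4): 4−6=-2≡24 → y
e(4): 4−6=-2≡24 → y
b(1): 1−6=-5≡21 → v
g(6): 6−6=0 → a
x(23): 23−6=17 → r
v(21): 21−6=15 → p
u(20): 20−6=14 → o
r(17): 17−6=11 → l

mhibyyvarpol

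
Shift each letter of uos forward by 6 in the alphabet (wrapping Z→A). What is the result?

u(20): 20+6=26≡0 → a
o(14): 14+6=20 → u
s(18): 18+6=24 → y

auy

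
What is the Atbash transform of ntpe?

mgkv

n(13) → m(12)
t(19) → g(6)
p(15) → k(10)
e(4) → v(21)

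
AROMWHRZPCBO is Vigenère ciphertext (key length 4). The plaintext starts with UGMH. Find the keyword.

Subtract each crib letter from the matching ciphertext letter (mod 26):
A(0)−U(20)=-20≡6 → G
R(17)−G(6)=11 → L
O(14)−M(12)=2 → C
M(12)−H(7)=5 → F

GLCF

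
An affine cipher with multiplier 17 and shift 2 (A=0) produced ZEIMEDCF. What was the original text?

JUIWUXAR

The inverse of 17 mod 26 is 23, since 17·23=391≡1. Apply D(y)=23·(y−2) mod 26:
Z(25): 23·(25−2)=529≡9 → J
E(4): 23·(4−2)=46≡20 → U
I(8): 23·(8−2)=138≡8 → I
M(12): 23·(12−2)=230≡22 → W
E(4): 23·(4−2)=46≡20 → U
D(3): 23·(3−2)=23 → X
C(2): 23·(2−2)=0 → A
F(5): 23·(5−2)=69≡17 → R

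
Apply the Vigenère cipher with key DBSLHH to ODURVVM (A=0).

Repeat the key across the message: DBSLHHD
O(14)+D(3): 17 → R
D(3)+B(1): 4 → E
U(20)+S(18): 38≡12 → M
R(17)+L(11): 28≡2 → C
V(21)+H(7): 28≡2 → C
V(21)+H(7): 28≡2 → C
M(12)+D(3): 15 → P

REMCCCP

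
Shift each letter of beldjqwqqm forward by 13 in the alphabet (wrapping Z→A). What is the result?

oryqwdjddz

b(1): 1+13=14 → o
e(4): 4+13=17 → r
l(11): 11+13=24 → y
d(3): 3+13=16 → q
j(9): 9+13=22 → w
q(16): 16+13=29≡3 → d
w(22): 22+13=35≡9 → j
q(16): 16+13=29≡3 → d
q(16): 16+13=29≡3 → d
m(12): 12+13=25 → z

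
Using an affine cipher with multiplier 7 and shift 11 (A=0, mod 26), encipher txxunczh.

oqqvyzei

t(19): 7·19+11=144≡14 → o
x(23): 7·23+11=172≡16 → q
x(23): 7·23+11=172≡16 → q
u(20): 7·20+11=151≡21 → v
n(13): 7·13+11=102≡24 → y
c(2): 7·2+11=25 → z
z(25): 7·25+11=186≡4 → e
h(7): 7·7+11=60≡8 → i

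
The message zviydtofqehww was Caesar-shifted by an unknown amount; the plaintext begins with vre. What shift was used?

4

From the crib: z(25)−v(21)=4, so the shift is 4.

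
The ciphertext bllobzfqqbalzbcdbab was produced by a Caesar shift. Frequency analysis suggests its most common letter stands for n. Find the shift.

The most frequent ciphertext letter is b (appears 6 times).
b is position 1; n is position 13.
Shift = -12≡14.

14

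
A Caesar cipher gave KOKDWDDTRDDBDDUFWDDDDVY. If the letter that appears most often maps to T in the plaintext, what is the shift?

10

The most frequent ciphertext letter is D (appears 11 times).
D is position 3; T is position 19.
Shift = -16≡10.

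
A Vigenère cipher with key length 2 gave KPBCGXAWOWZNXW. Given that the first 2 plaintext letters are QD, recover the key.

UM

Subtract each crib letter from the matching ciphertext letter (mod 26):
K(10)−Q(16)=-6≡20 → U
P(15)−D(3)=12 → M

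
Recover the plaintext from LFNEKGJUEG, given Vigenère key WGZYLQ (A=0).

PZOGZQNOFI

Repeat the key across the ciphertext: WGZYLQWGZY
L(11)−W(22): -11≡15 → P
F(5)−G(6): -1≡25 → Z
N(13)−Z(25): -12≡14 → O
E(4)−Y(24): -20≡6 → G
K(10)−L(11): -1≡25 → Z
G(6)−Q(16): -10≡16 → Q
J(9)−W(22): -13≡13 → N
U(20)−G(6): 14 → O
E(4)−Z(25): -21≡5 → F
G(6)−Y(24): -18≡8 → I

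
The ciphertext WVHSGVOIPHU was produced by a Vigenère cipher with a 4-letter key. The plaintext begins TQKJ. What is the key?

Subtract each crib letter from the matching ciphertext letter (mod 26):
W(22)−T(19)=3 → D
V(21)−Q(16)=5 → F
H(7)−K(10)=-3≡23 → X
S(18)−J(9)=9 → J

DFXJ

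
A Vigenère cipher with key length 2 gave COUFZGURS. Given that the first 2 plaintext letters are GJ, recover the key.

WF

Subtract each crib letter from the matching ciphertext letter (mod 26):
C(2)−G(6)=-4≡22 → W
O(14)−J(9)=5 → F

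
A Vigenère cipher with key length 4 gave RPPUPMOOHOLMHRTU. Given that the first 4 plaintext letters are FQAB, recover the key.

Subtract each crib letter from the matching ciphertext letter (mod 26):
R(17)−F(5)=12 → M
P(15)−Q(16)=-1≡25 → Z
P(15)−A(0)=15 → P
U(20)−B(1)=19 → T

MZPT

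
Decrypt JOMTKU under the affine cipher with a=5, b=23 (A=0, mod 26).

The inverse of 5 mod 26 is 21, since 5·21=105≡1. Apply D(y)=21·(y−23) mod 26:
J(9): 21·(9−23)=-294≡18 → S
O(14): 21·(14−23)=-189≡19 → T
M(12): 21·(12−23)=-231≡3 → D
T(19): 21·(19−23)=-84≡20 → U
K(10): 21·(10−23)=-273≡13 → N
U(20): 21·(20−23)=-63≡15 → P

STDUNP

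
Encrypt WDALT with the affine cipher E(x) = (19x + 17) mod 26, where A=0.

TWRSO

W(22): 19·22+17=435≡19 → T
D(3): 19·3+17=74≡22 → W
A(0): 19·0+17=17 → R
L(11): 19·11+17=226≡18 → S
T(19): 19·19+17=378≡14 → O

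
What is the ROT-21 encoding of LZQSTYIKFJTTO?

GULNOTDFAEOOJ

L(11): 11+21=32≡6 → G
Z(25): 25+21=46≡20 → U
Q(16): 16+21=37≡11 → L
S(18): 18+21=39≡13 → N
T(19): 19+21=40≡14 → O
Y(24): 24+21=45≡19 → T
I(8): 8+21=29≡3 → D
K(10): 10+21=31≡5 → F
F(5): 5+21=26≡0 → A
J(9): 9+21=30≡4 → E
T(19): 19+21=40≡14 → O
T(19): 19+21=40≡14 → O
O(14): 14+21=35≡9 → J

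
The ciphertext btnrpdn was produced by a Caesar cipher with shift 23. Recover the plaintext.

ewqusgq

b(1): 1−23=-22≡4 → e
t(19): 19−23=-4≡22 → w
n(13): 13−23=-10≡16 → q
r(17): 17−23=-6≡20 → u
p(15): 15−23=-8≡18 → s
d(3): 3−23=-20≡6 → g
n(13): 13−23=-10≡16 → q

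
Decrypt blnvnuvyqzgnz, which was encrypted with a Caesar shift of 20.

hrtbtabewfmtf

b(1): 1−20=-19≡7 → h
l(11): 11−20=-9≡17 → r
n(13): 13−20=-7≡19 → t
v(21): 21−20=1 → b
n(13): 13−20=-7≡19 → t
u(20): 20−20=0 → a
v(21): 21−20=1 → b
y(24): 24−20=4 → e
q(16): 16−20=-4≡22 → w
z(25): 25−20=5 → f
g(6): 6−20=-14≡12 → m
n(13): 13−20=-7≡19 → t
z(25): 25−20=5 → f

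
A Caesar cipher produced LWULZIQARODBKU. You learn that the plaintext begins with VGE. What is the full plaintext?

VGEVJSAKBYNLUE

From the crib: L(11)−V(21)=-10≡16, so the shift is 16.
Subtract 16 from each ciphertext letter:
L(11): 11−16=-5≡21 → V
W(22): 22−16=6 → G
U(20): 20−16=4 → E
L(11): 11−16=-5≡21 → V
Z(25): 25−16=9 → J
I(8): 8−16=-8≡18 → S
Q(16): 16−16=0 → A
A(0): 0−16=-16≡10 → K
R(17): 17−16=1 → B
O(14): 14−16=-2≡24 → Y
D(3): 3−16=-13≡13 → N
B(1): 1−16=-15≡11 → L
K(10): 10−16=-6≡20 → U
U(20): 20−16=4 → E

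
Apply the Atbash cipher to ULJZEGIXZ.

FOQAVTRCA

U(20) → F(5)
L(11) → O(14)
J(9) → Q(16)
Z(25) → A(0)
E(4) → V(21)
G(6) → T(19)
I(8) → R(17)
X(23) → C(2)
Z(25) → A(0)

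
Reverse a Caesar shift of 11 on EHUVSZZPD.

TWJKHOOES

E(4): 4−11=-7≡19 → T
H(7): 7−11=-4≡22 → W
U(20): 20−11=9 → J
V(21): 21−11=10 → K
S(18): 18−11=7 → H
Z(25): 25−11=14 → O
Z(25): 25−11=14 → O
P(15): 15−11=4 → E
D(3): 3−11=-8≡18 → S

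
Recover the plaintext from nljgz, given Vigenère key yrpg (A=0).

puuab

Repeat the key across the ciphertext: yrpgy
n(13)−y(24): -11≡15 → p
l(11)−r(17): -6≡20 → u
j(9)−p(15): -6≡20 → u
g(6)−g(6): 0 → a
z(25)−y(24): 1 → b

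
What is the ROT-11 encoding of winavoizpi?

w(22): 22+11=33≡7 → h
i(8): 8+11=19 → t
n(13): 13+11=24 → y
a(0): 0+11=11 → l
v(21): 21+11=32≡6 → g
o(14): 14+11=25 → z
i(8): 8+11=19 → t
z(25): 25+11=36≡10 → k
p(15): 15+11=26≡0 → a
i(8): 8+11=19 → t

htylgztkat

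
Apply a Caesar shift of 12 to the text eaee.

qmqq

e(4): 4+12=16 → q
a(0): 0+12=12 → m
e(4): 4+12=16 → q
e(4): 4+12=16 → q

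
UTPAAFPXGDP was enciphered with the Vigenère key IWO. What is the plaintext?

MXBSERHBSVT

Repeat the key across the ciphertext: IWOIWOIWOIW
U(20)−I(8): 12 → M
T(19)−W(22): -3≡23 → X
P(15)−O(14): 1 → B
A(0)−I(8): -8≡18 → S
A(0)−W(22): -22≡4 → E
F(5)−O(14): -9≡17 → R
P(15)−I(8): 7 → H
X(23)−W(22): 1 → B
G(6)−O(14): -8≡18 → S
D(3)−I(8): -5≡21 → V
P(15)−W(22): -7≡19 → T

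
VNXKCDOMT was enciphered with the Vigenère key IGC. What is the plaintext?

Repeat the key across the ciphertext: IGCIGCIGC
V(21)−I(8): 13 → N
N(13)−G(6): 7 → H
X(23)−C(2): 21 → V
K(10)−I(8): 2 → C
C(2)−G(6): -4≡22 → W
D(3)−C(2): 1 → B
O(14)−I(8): 6 → G
M(12)−G(6): 6 → G
T(19)−C(2): 17 → R

NHVCWBGGR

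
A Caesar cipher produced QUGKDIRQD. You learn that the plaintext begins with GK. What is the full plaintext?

GKWATYHGT

From the crib: Q(16)−G(6)=10, so the shift is 10.
Subtract 10 from each ciphertext letter:
Q(16): 16−10=6 → G
U(20): 20−10=10 → K
G(6): 6−10=-4≡22 → W
K(10): 10−10=0 → A
D(3): 3−10=-7≡19 → T
I(8): 8−10=-2≡24 → Y
R(17): 17−10=7 → H
Q(16): 16−10=6 → G
D(3): 3−10=-7≡19 → T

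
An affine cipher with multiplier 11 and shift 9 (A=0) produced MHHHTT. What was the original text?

FOOOII

The inverse of 11 mod 26 is 19, since 11·19=209≡1. Apply D(y)=19·(y−9) mod 26:
M(12): 19·(12−9)=57≡5 → F
H(7): 19·(7−9)=-38≡14 → O
H(7): 19·(7−9)=-38≡14 → O
H(7): 19·(7−9)=-38≡14 → O
T(19): 19·(19−9)=190≡8 → I
T(19): 19·(19−9)=190≡8 → I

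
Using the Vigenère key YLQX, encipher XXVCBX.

VILZZI

Repeat the key across the message: YLQXYL
X(23)+Y(24): 47≡21 → V
X(23)+L(11): 34≡8 → I
V(21)+Q(16): 37≡11 → L
C(2)+X(23): 25 → Z
B(1)+Y(24): 25 → Z
X(23)+L(11): 34≡8 → I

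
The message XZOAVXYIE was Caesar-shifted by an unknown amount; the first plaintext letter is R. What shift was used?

From the crib: X(23)−R(17)=6, so the shift is 6.

6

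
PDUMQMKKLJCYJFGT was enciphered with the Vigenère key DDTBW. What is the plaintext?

Repeat the key across the ciphertext: DDTBWDDTBWDDTBWD
P(15)−D(3): 12 → M
D(3)−D(3): 0 → A
U(20)−T(19): 1 → B
M(12)−B(1): 11 → L
Q(16)−W(22): -6≡20 → U
M(12)−D(3): 9 → J
K(10)−D(3): 7 → H
K(10)−T(19): -9≡17 → R
L(11)−B(1): 10 → K
J(9)−W(22): -13≡13 → N
C(2)−D(3): -1≡25 → Z
Y(24)−D(3): 21 → V
J(9)−T(19): -10≡16 → Q
F(5)−B(1): 4 → E
G(6)−W(22): -16≡10 → K
T(19)−D(3): 16 → Q

MABLUJHRKNZVQEKQ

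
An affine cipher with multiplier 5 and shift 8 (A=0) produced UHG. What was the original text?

SFK

The inverse of 5 mod 26 is 21, since 5·21=105≡1. Apply D(y)=21·(y−8) mod 26:
U(20): 21·(20−8)=252≡18 → S
H(7): 21·(7−8)=-21≡5 → F
G(6): 21·(6−8)=-42≡10 → K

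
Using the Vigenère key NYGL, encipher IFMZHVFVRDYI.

VDSKUTLGEBET

Repeat the key across the message: NYGLNYGLNYGL
I(8)+N(13): 21 → V
F(5)+Y(24): 29≡3 → D
M(12)+G(6): 18 → S
Z(25)+L(11): 36≡10 → K
H(7)+N(13): 20 → U
V(21)+Y(24): 45≡19 → T
F(5)+G(6): 11 → L
V(21)+L(11): 32≡6 → G
R(17)+N(13): 30≡4 → E
D(3)+Y(24): 27≡1 → B
Y(24)+G(6): 30≡4 → E
I(8)+L(11): 19 → T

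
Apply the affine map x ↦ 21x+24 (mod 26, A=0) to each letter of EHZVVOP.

E(4): 21·4+24=108≡4 → E
H(7): 21·7+24=171≡15 → P
Z(25): 21·25+24=549≡3 → D
V(21): 21·21+24=465≡23 → X
V(21): 21·21+24=465≡23 → X
O(14): 21·14+24=318≡6 → G
P(15): 21·15+24=339≡1 → B

EPDXXGB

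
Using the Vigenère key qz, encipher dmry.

tlhx

Repeat the key across the message: qzqz
d(3)+q(16): 19 → t
m(12)+z(25): 37≡11 → l
r(17)+q(16): 33≡7 → h
y(24)+z(25): 49≡23 → x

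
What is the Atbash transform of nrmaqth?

n(13) → m(12)
r(17) → i(8)
m(12) → n(13)
a(0) → z(25)
q(16) → j(9)
t(19) → g(6)
h(7) → s(18)

minzjgs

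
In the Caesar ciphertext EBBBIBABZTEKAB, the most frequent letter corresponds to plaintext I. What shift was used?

The most frequent ciphertext letter is B (appears 6 times).
B is position 1; I is position 8.
Shift = -7≡19.

19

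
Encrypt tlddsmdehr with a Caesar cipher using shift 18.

t(19): 19+18=37≡11 → l
l(11): 11+18=29≡3 → d
d(3): 3+18=21 → v
d(3): 3+18=21 → v
s(18): 18+18=36≡10 → k
m(12): 12+18=30≡4 → e
d(3): 3+18=21 → v
e(4): 4+18=22 → w
h(7): 7+18=25 → z
r(17): 17+18=35≡9 → j

ldvvkevwzj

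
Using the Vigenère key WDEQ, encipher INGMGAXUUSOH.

Repeat the key across the message: WDEQWDEQWDEQ
I(8)+W(22): 30≡4 → E
N(13)+D(3): 16 → Q
G(6)+E(4): 10 → K
M(12)+Q(16): 28≡2 → C
G(6)+W(22): 28≡2 → C
A(0)+D(3): 3 → D
X(23)+E(4): 27≡1 → B
U(20)+Q(16): 36≡10 → K
U(20)+W(22): 42≡16 → Q
S(18)+D(3): 21 → V
O(14)+E(4): 18 → S
H(7)+Q(16): 23 → X

EQKCCDBKQVSX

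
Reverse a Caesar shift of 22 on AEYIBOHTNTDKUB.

A(0): 0−22=-22≡4 → E
E(4): 4−22=-18≡8 → I
Y(24): 24−22=2 → C
I(8): 8−22=-14≡12 → M
B(1): 1−22=-21≡5 → F
O(14): 14−22=-8≡18 → S
H(7): 7−22=-15≡11 → L
T(19): 19−22=-3≡23 → X
N(13): 13−22=-9≡17 → R
T(19): 19−22=-3≡23 → X
D(3): 3−22=-19≡7 → H
K(10): 10−22=-12≡14 → O
U(20): 20−22=-2≡24 → Y
B(1): 1−22=-21≡5 → F

EICMFSLXRXHOYF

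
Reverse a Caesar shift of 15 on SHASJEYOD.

DSLDUPJZO

S(18): 18−15=3 → D
H(7): 7−15=-8≡18 → S
A(0): 0−15=-15≡11 → L
S(18): 18−15=3 → D
J(9): 9−15=-6≡20 → U
E(4): 4−15=-11≡15 → P
Y(24): 24−15=9 → J
O(14): 14−15=-1≡25 → Z
D(3): 3−15=-12≡14 → O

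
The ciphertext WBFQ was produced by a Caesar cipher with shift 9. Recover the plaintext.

NSWH

W(22): 22−9=13 → N
B(1): 1−9=-8≡18 → S
F(5): 5−9=-4≡22 → W
Q(16): 16−9=7 → H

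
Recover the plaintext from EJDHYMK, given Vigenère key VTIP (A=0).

Repeat the key across the ciphertext: VTIPVTI
E(4)−V(21): -17≡9 → J
J(9)−T(19): -10≡16 → Q
D(3)−I(8): -5≡21 → V
H(7)−P(15): -8≡18 → S
Y(24)−V(21): 3 → D
M(12)−T(19): -7≡19 → T
K(10)−I(8): 2 → C

JQVSDTC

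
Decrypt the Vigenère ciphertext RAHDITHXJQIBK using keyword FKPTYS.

Repeat the key across the ciphertext: FKPTYSFKPTYSF
R(17)−F(5): 12 → M
A(0)−K(10): -10≡16 → Q
H(7)−P(15): -8≡18 → S
D(3)−T(19): -16≡10 → K
I(8)−Y(24): -16≡10 → K
T(19)−S(18): 1 → B
H(7)−F(5): 2 → C
X(23)−K(10): 13 → N
J(9)−P(15): -6≡20 → U
Q(16)−T(19): -3≡23 → X
I(8)−Y(24): -16≡10 → K
B(1)−S(18): -17≡9 → J
K(10)−F(5): 5 → F

MQSKKBCNUXKJF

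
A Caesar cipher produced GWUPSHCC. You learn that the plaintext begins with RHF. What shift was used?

From the crib: G(6)−R(17)=-11≡15, so the shift is 15.

15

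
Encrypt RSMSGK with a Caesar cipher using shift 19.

KLFLZD

R(17): 17+19=36≡10 → K
S(18): 18+19=37≡11 → L
M(12): 12+19=31≡5 → F
S(18): 18+19=37≡11 → L
G(6): 6+19=25 → Z
K(10): 10+19=29≡3 → D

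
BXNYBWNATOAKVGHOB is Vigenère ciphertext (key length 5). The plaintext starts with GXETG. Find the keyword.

VAJFV

Subtract each crib letter from the matching ciphertext letter (mod 26):
B(1)−G(6)=-5≡21 → V
X(23)−X(23)=0 → A
N(13)−E(4)=9 → J
Y(24)−T(19)=5 → F
B(1)−G(6)=-5≡21 → V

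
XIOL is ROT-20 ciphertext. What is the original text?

X(23): 23−20=3 → D
I(8): 8−20=-12≡14 → O
O(14): 14−20=-6≡20 → U
L(11): 11−20=-9≡17 → R

DOUR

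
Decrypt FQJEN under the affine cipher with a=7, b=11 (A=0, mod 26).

OXWZE

The inverse of 7 mod 26 is 15, since 7·15=105≡1. Apply D(y)=15·(y−11) mod 26:
F(5): 15·(5−11)=-90≡14 → O
Q(16): 15·(16−11)=75≡23 → X
J(9): 15·(9−11)=-30≡22 → W
E(4): 15·(4−11)=-105≡25 → Z
N(13): 15·(13−11)=30≡4 → E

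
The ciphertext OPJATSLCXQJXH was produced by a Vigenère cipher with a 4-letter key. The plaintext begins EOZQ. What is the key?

Subtract each crib letter from the matching ciphertext letter (mod 26):
O(14)−E(4)=10 → K
P(15)−O(14)=1 → B
J(9)−Z(25)=-16≡10 → K
A(0)−Q(16)=-16≡10 → K

KBKK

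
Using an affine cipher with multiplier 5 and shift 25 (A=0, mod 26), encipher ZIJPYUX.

Z(25): 5·25+25=150≡20 → U
I(8): 5·8+25=65≡13 → N
J(9): 5·9+25=70≡18 → S
P(15): 5·15+25=100≡22 → W
Y(24): 5·24+25=145≡15 → P
U(20): 5·20+25=125≡21 → V
X(23): 5·23+25=140≡10 → K

UNSWPVK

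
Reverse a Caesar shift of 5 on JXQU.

J(9): 9−5=4 → E
X(23): 23−5=18 → S
Q(16): 16−5=11 → L
U(20): 20−5=15 → P

ESLP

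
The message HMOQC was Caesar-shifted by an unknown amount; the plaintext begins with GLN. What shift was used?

1

From the crib: H(7)−G(6)=1, so the shift is 1.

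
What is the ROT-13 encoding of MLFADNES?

M(12): 12+13=25 → Z
L(11): 11+13=24 → Y
F(5): 5+13=18 → S
A(0): 0+13=13 → N
D(3): 3+13=16 → Q
N(13): 13+13=26≡0 → A
E(4): 4+13=17 → R
S(18): 18+13=31≡5 → F

ZYSNQARF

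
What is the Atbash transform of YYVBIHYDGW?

BBEYRSBWTD

Y(24) → B(1)
Y(24) → B(1)
V(21) → E(4)
B(1) → Y(24)
I(8) → R(17)
H(7) → S(18)
Y(24) → B(1)
D(3) → W(22)
G(6) → T(19)
W(22) → D(3)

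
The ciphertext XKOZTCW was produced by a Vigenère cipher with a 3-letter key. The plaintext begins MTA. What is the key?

Subtract each crib letter from the matching ciphertext letter (mod 26):
X(23)−M(12)=11 → L
K(10)−T(19)=-9≡17 → R
O(14)−A(0)=14 → O

LRO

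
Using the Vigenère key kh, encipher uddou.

eknve

Repeat the key across the message: khkhk
u(20)+k(10): 30≡4 → e
d(3)+h(7): 10 → k
d(3)+k(10): 13 → n
o(14)+h(7): 21 → v
u(20)+k(10): 30≡4 → e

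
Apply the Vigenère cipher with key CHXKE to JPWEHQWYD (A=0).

LWTOLSDVN

Repeat the key across the message: CHXKECHXK
J(9)+C(2): 11 → L
P(15)+H(7): 22 → W
W(22)+X(23): 45≡19 → T
E(4)+K(10): 14 → O
H(7)+E(4): 11 → L
Q(16)+C(2): 18 → S
W(22)+H(7): 29≡3 → D
Y(24)+X(23): 47≡21 → V
D(3)+K(10): 13 → N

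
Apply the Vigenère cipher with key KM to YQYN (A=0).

ICIZ

Repeat the key across the message: KMKM
Y(24)+K(10): 34≡8 → I
Q(16)+M(12): 28≡2 → C
Y(24)+K(10): 34≡8 → I
N(13)+M(12): 25 → Z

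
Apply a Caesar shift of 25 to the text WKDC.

W(22): 22+25=47≡21 → V
K(10): 10+25=35≡9 → J
D(3): 3+25=28≡2 → C
C(2): 2+25=27≡1 → B

VJCB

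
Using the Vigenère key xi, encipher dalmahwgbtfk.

Repeat the key across the message: xixixixixixi
d(3)+x(23): 26≡0 → a
a(0)+i(8): 8 → i
l(11)+x(23): 34≡8 → i
m(12)+i(8): 20 → u
a(0)+x(23): 23 → x
h(7)+i(8): 15 → p
w(22)+x(23): 45≡19 → t
g(6)+i(8): 14 → o
b(1)+x(23): 24 → y
t(19)+i(8): 27≡1 → b
f(5)+x(23): 28≡2 → c
k(10)+i(8): 18 → s

aiiuxptoybcs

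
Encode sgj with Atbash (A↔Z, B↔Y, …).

htq

s(18) → h(7)
g(6) → t(19)
j(9) → q(16)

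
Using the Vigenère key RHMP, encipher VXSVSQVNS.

Repeat the key across the message: RHMPRHMPR
V(21)+R(17): 38≡12 → M
X(23)+H(7): 30≡4 → E
S(18)+M(12): 30≡4 → E
V(21)+P(15): 36≡10 → K
S(18)+R(17): 35≡9 → J
Q(16)+H(7): 23 → X
V(21)+M(12): 33≡7 → H
N(13)+P(15): 28≡2 → C
S(18)+R(17): 35≡9 → J

MEEKJXHCJ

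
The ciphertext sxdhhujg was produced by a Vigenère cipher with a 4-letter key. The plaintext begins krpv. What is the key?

Subtract each crib letter from the matching ciphertext letter (mod 26):
s(18)−k(10)=8 → i
x(23)−r(17)=6 → g
d(3)−p(15)=-12≡14 → o
h(7)−v(21)=-14≡12 → m

igom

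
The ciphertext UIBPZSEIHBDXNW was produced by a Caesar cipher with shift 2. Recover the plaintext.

SGZNXQCGFZBVLU

U(20): 20−2=18 → S
I(8): 8−2=6 → G
B(1): 1−2=-1≡25 → Z
P(15): 15−2=13 → N
Z(25): 25−2=23 → X
S(18): 18−2=16 → Q
E(4): 4−2=2 → C
I(8): 8−2=6 → G
H(7): 7−2=5 → F
B(1): 1−2=-1≡25 → Z
D(3): 3−2=1 → B
X(23): 23−2=21 → V
N(13): 13−2=11 → L
W(22): 22−2=20 → U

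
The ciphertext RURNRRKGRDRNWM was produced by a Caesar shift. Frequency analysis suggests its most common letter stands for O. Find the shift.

The most frequent ciphertext letter is R (appears 6 times).
R is position 17; O is position 14.
Shift = 3.

3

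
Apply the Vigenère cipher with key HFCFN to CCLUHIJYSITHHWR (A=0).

JHNZUPOAXVAMJBE

Repeat the key across the message: HFCFNHFCFNHFCFN
C(2)+H(7): 9 → J
C(2)+F(5): 7 → H
L(11)+C(2): 13 → N
U(20)+F(5): 25 → Z
H(7)+N(13): 20 → U
I(8)+H(7): 15 → P
J(9)+F(5): 14 → O
Y(24)+C(2): 26≡0 → A
S(18)+F(5): 23 → X
I(8)+N(13): 21 → V
T(19)+H(7): 26≡0 → A
H(7)+F(5): 12 → M
H(7)+C(2): 9 → J
W(22)+F(5): 27≡1 → B
R(17)+N(13): 30≡4 → E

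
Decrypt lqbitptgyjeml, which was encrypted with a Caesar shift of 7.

ejubmimzrcxfe

l(11): 11−7=4 → e
q(16): 16−7=9 → j
b(1): 1−7=-6≡20 → u
i(8): 8−7=1 → b
t(19): 19−7=12 → m
p(15): 15−7=8 → i
t(19): 19−7=12 → m
g(6): 6−7=-1≡25 → z
y(24): 24−7=17 → r
j(9): 9−7=2 → c
e(4): 4−7=-3≡23 → x
m(12): 12−7=5 → f
l(11): 11−7=4 → e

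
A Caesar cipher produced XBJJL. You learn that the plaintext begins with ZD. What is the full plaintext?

From the crib: X(23)−Z(25)=-2≡24, so the shift is 24.
Subtract 24 from each ciphertext letter:
X(23): 23−24=-1≡25 → Z
B(1): 1−24=-23≡3 → D
J(9): 9−24=-15≡11 → L
J(9): 9−24=-15≡11 → L
L(11): 11−24=-13≡13 → N

ZDLLN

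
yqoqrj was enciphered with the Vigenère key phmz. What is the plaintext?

jjcrcc

Repeat the key across the ciphertext: phmzph
y(24)−p(15): 9 → j
q(16)−h(7): 9 → j
o(14)−m(12): 2 → c
q(16)−z(25): -9≡17 → r
r(17)−p(15): 2 → c
j(9)−h(7): 2 → c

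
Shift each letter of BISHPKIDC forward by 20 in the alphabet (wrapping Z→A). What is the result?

VCMBJECXW

B(1): 1+20=21 → V
I(8): 8+20=28≡2 → C
S(18): 18+20=38≡12 → M
H(7): 7+20=27≡1 → B
P(15): 15+20=35≡9 → J
K(10): 10+20=30≡4 → E
I(8): 8+20=28≡2 → C
D(3): 3+20=23 → X
C(2): 2+20=22 → W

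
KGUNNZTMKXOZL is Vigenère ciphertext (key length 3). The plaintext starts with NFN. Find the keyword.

Subtract each crib letter from the matching ciphertext letter (mod 26):
K(10)−N(13)=-3≡23 → X
G(6)−F(5)=1 → B
U(20)−N(13)=7 → H

XBH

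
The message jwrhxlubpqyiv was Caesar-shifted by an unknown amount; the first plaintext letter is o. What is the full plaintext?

From the crib: j(9)−o(14)=-5≡21, so the shift is 21.
Subtract 21 from each ciphertext letter:
j(9): 9−21=-12≡14 → o
w(22): 22−21=1 → b
r(17): 17−21=-4≡22 → w
h(7): 7−21=-14≡12 → m
x(23): 23−21=2 → c
l(11): 11−21=-10≡16 → q
u(20): 20−21=-1≡25 → z
b(1): 1−21=-20≡6 → g
p(15): 15−21=-6≡20 → u
q(16): 16−21=-5≡21 → v
y(24): 24−21=3 → d
i(8): 8−21=-13≡13 → n
v(21): 21−21=0 → a

obwmcqzguvdna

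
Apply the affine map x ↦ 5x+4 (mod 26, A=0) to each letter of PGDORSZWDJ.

BITWLQZKTX

P(15): 5·15+4=79≡1 → B
G(6): 5·6+4=34≡8 → I
D(3): 5·3+4=19 → T
O(14): 5·14+4=74≡22 → W
R(17): 5·17+4=89≡11 → L
S(18): 5·18+4=94≡16 → Q
Z(25): 5·25+4=129≡25 → Z
W(22): 5·22+4=114≡10 → K
D(3): 5·3+4=19 → T
J(9): 5·9+4=49≡23 → X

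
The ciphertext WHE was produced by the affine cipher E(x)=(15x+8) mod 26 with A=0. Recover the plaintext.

UTY

The inverse of 15 mod 26 is 7, since 15·7=105≡1. Apply D(y)=7·(y−8) mod 26:
W(22): 7·(22−8)=98≡20 → U
H(7): 7·(7−8)=-7≡19 → T
E(4): 7·(4−8)=-28≡24 → Y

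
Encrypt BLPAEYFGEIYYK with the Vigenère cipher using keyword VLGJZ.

Repeat the key across the message: VLGJZVLGJZVLG
B(1)+V(21): 22 → W
L(11)+L(11): 22 → W
P(15)+G(6): 21 → V
A(0)+J(9): 9 → J
E(4)+Z(25): 29≡3 → D
Y(24)+V(21): 45≡19 → T
F(5)+L(11): 16 → Q
G(6)+G(6): 12 → M
E(4)+J(9): 13 → N
I(8)+Z(25): 33≡7 → H
Y(24)+V(21): 45≡19 → T
Y(24)+L(11): 35≡9 → J
K(10)+G(6): 16 → Q

WWVJDTQMNHTJQ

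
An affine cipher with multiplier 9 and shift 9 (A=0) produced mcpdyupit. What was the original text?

The inverse of 9 mod 26 is 3, since 9·3=27≡1. Apply D(y)=3·(y−9) mod 26:
m(12): 3·(12−9)=9 → j
c(2): 3·(2−9)=-21≡5 → f
p(15): 3·(15−9)=18 → s
d(3): 3·(3−9)=-18≡8 → i
y(24): 3·(24−9)=45≡19 → t
u(20): 3·(20−9)=33≡7 → h
p(15): 3·(15−9)=18 → s
i(8): 3·(8−9)=-3≡23 → x
t(19): 3·(19−9)=30≡4 → e

jfsithsxe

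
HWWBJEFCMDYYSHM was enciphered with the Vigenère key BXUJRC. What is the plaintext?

Repeat the key across the ciphertext: BXUJRCBXUJRCBXU
H(7)−B(1): 6 → G
W(22)−X(23): -1≡25 → Z
W(22)−U(20): 2 → C
B(1)−J(9): -8≡18 → S
J(9)−R(17): -8≡18 → S
E(4)−C(2): 2 → C
F(5)−B(1): 4 → E
C(2)−X(23): -21≡5 → F
M(12)−U(20): -8≡18 → S
D(3)−J(9): -6≡20 → U
Y(24)−R(17): 7 → H
Y(24)−C(2): 22 → W
S(18)−B(1): 17 → R
H(7)−X(23): -16≡10 → K
M(12)−U(20): -8≡18 → S

GZCSSCEFSUHWRKS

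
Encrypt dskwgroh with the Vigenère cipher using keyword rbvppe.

utflvvfi

Repeat the key across the message: rbvpperb
d(3)+r(17): 20 → u
s(18)+b(1): 19 → t
k(10)+v(21): 31≡5 → f
w(22)+p(15): 37≡11 → l
g(6)+p(15): 21 → v
r(17)+e(4): 21 → v
o(14)+r(17): 31≡5 → f
h(7)+b(1): 8 → i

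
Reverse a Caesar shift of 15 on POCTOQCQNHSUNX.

P(15): 15−15=0 → A
O(14): 14−15=-1≡25 → Z
C(2): 2−15=-13≡13 → N
T(19): 19−15=4 → E
O(14): 14−15=-1≡25 → Z
Q(16): 16−15=1 → B
C(2): 2−15=-13≡13 → N
Q(16): 16−15=1 → B
N(13): 13−15=-2≡24 → Y
H(7): 7−15=-8≡18 → S
S(18): 18−15=3 → D
U(20): 20−15=5 → F
N(13): 13−15=-2≡24 → Y
X(23): 23−15=8 → I

AZNEZBNBYSDFYI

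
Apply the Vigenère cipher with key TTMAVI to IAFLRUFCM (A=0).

BTRLMCYVY

Repeat the key across the message: TTMAVITTM
I(8)+T(19): 27≡1 → B
A(0)+T(19): 19 → T
F(5)+M(12): 17 → R
L(11)+A(0): 11 → L
R(17)+V(21): 38≡12 → M
U(20)+I(8): 28≡2 → C
F(5)+T(19): 24 → Y
C(2)+T(19): 21 → V
M(12)+M(12): 24 → Y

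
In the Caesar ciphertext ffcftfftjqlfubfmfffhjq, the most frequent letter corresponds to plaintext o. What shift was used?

The most frequent ciphertext letter is f (appears 10 times).
f is position 5; o is position 14.
Shift = -9≡17.

17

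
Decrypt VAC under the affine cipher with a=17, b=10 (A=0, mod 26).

The inverse of 17 mod 26 is 23, since 17·23=391≡1. Apply D(y)=23·(y−10) mod 26:
V(21): 23·(21−10)=253≡19 → T
A(0): 23·(0−10)=-230≡4 → E
C(2): 23·(2−10)=-184≡24 → Y

TEY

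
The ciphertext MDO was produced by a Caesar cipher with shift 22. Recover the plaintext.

QHS

M(12): 12−22=-10≡16 → Q
D(3): 3−22=-19≡7 → H
O(14): 14−22=-8≡18 → S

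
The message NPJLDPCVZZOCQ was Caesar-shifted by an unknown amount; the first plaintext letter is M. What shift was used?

From the crib: N(13)−M(12)=1, so the shift is 1.

1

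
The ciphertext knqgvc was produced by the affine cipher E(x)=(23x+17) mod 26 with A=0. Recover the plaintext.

lkjvqf

The inverse of 23 mod 26 is 17, since 23·17=391≡1. Apply D(y)=17·(y−17) mod 26:
k(10): 17·(10−17)=-119≡11 → l
n(13): 17·(13−17)=-68≡10 → k
q(16): 17·(16−17)=-17≡9 → j
g(6): 17·(6−17)=-187≡21 → v
v(21): 17·(21−17)=68≡16 → q
c(2): 17·(2−17)=-255≡5 → f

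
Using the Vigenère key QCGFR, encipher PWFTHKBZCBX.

Repeat the key across the message: QCGFRQCGFRQ
P(15)+Q(16): 31≡5 → F
W(22)+C(2): 24 → Y
F(5)+G(6): 11 → L
T(19)+F(5): 24 → Y
H(7)+R(17): 24 → Y
K(10)+Q(16): 26≡0 → A
B(1)+C(2): 3 → D
Z(25)+G(6): 31≡5 → F
C(2)+F(5): 7 → H
B(1)+R(17): 18 → S
X(23)+Q(16): 39≡13 → N

FYLYYADFHSN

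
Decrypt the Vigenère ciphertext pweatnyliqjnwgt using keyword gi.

Repeat the key across the ciphertext: gigigigigigigig
p(15)−g(6): 9 → j
w(22)−i(8): 14 → o
e(4)−g(6): -2≡24 → y
a(0)−i(8): -8≡18 → s
t(19)−g(6): 13 → n
n(13)−i(8): 5 → f
y(24)−g(6): 18 → s
l(11)−i(8): 3 → d
i(8)−g(6): 2 → c
q(16)−i(8): 8 → i
j(9)−g(6): 3 → d
n(13)−i(8): 5 → f
w(22)−g(6): 16 → q
g(6)−i(8): -2≡24 → y
t(19)−g(6): 13 → n

joysnfsdcidfqyn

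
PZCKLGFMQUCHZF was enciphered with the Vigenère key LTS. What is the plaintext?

Repeat the key across the ciphertext: LTSLTSLTSLTSLT
P(15)−L(11): 4 → E
Z(25)−T(19): 6 → G
C(2)−S(18): -16≡10 → K
K(10)−L(11): -1≡25 → Z
L(11)−T(19): -8≡18 → S
G(6)−S(18): -12≡14 → O
F(5)−L(11): -6≡20 → U
M(12)−T(19): -7≡19 → T
Q(16)−S(18): -2≡24 → Y
U(20)−L(11): 9 → J
C(2)−T(19): -17≡9 → J
H(7)−S(18): -11≡15 → P
Z(25)−L(11): 14 → O
F(5)−T(19): -14≡12 → M

EGKZSOUTYJJPOM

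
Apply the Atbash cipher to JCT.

QXG

J(9) → Q(16)
C(2) → X(23)
T(19) → G(6)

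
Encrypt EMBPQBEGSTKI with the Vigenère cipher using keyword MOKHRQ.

QALWHRQUCABY

Repeat the key across the message: MOKHRQMOKHRQ
E(4)+M(12): 16 → Q
M(12)+O(14): 26≡0 → A
B(1)+K(10): 11 → L
P(15)+H(7): 22 → W
Q(16)+R(17): 33≡7 → H
B(1)+Q(16): 17 → R
E(4)+M(12): 16 → Q
G(6)+O(14): 20 → U
S(18)+K(10): 28≡2 → C
T(19)+H(7): 26≡0 → A
K(10)+R(17): 27≡1 → B
I(8)+Q(16): 24 → Y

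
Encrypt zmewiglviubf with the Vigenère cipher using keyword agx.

Repeat the key across the message: agxagxagxagx
z(25)+a(0): 25 → z
m(12)+g(6): 18 → s
e(4)+x(23): 27≡1 → b
w(22)+a(0): 22 → w
i(8)+g(6): 14 → o
g(6)+x(23): 29≡3 → d
l(11)+a(0): 11 → l
v(21)+g(6): 27≡1 → b
i(8)+x(23): 31≡5 → f
u(20)+a(0): 20 → u
b(1)+g(6): 7 → h
f(5)+x(23): 28≡2 → c

zsbwodlbfuhc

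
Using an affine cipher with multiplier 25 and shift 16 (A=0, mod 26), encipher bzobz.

prcpr

b(1): 25·1+16=41≡15 → p
z(25): 25·25+16=641≡17 → r
o(14): 25·14+16=366≡2 → c
b(1): 25·1+16=41≡15 → p
z(25): 25·25+16=641≡17 → r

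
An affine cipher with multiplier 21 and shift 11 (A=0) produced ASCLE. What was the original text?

XJHAR

The inverse of 21 mod 26 is 5, since 21·5=105≡1. Apply D(y)=5·(y−11) mod 26:
A(0): 5·(0−11)=-55≡23 → X
S(18): 5·(18−11)=35≡9 → J
C(2): 5·(2−11)=-45≡7 → H
L(11): 5·(11−11)=0 → A
E(4): 5·(4−11)=-35≡17 → R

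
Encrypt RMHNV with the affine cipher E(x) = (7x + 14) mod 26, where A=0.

R(17): 7·17+14=133≡3 → D
M(12): 7·12+14=98≡20 → U
H(7): 7·7+14=63≡11 → L
N(13): 7·13+14=105≡1 → B
V(21): 7·21+14=161≡5 → F

DULBF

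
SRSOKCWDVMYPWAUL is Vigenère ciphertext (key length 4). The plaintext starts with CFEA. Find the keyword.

Subtract each crib letter from the matching ciphertext letter (mod 26):
S(18)−C(2)=16 → Q
R(17)−F(5)=12 → M
S(18)−E(4)=14 → O
O(14)−A(0)=14 → O

QMOO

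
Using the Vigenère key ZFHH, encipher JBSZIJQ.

Repeat the key across the message: ZFHHZFH
J(9)+Z(25): 34≡8 → I
B(1)+F(5): 6 → G
S(18)+H(7): 25 → Z
Z(25)+H(7): 32≡6 → G
I(8)+Z(25): 33≡7 → H
J(9)+F(5): 14 → O
Q(16)+H(7): 23 → X

IGZGHOX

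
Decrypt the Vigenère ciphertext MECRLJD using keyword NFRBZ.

Repeat the key across the ciphertext: NFRBZNF
M(12)−N(13): -1≡25 → Z
E(4)−F(5): -1≡25 → Z
C(2)−R(17): -15≡11 → L
R(17)−B(1): 16 → Q
L(11)−Z(25): -14≡12 → M
J(9)−N(13): -4≡22 → W
D(3)−F(5): -2≡24 → Y

ZZLQMWY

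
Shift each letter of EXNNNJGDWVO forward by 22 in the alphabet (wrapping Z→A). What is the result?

E(4): 4+22=26≡0 → A
X(23): 23+22=45≡19 → T
N(13): 13+22=35≡9 → J
N(13): 13+22=35≡9 → J
N(13): 13+22=35≡9 → J
J(9): 9+22=31≡5 → F
G(6): 6+22=28≡2 → C
D(3): 3+22=25 → Z
W(22): 22+22=44≡18 → S
V(21): 21+22=43≡17 → R
O(14): 14+22=36≡10 → K

ATJJJFCZSRK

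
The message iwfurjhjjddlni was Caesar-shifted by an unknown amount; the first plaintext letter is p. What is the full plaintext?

From the crib: i(8)−p(15)=-7≡19, so the shift is 19.
Subtract 19 from each ciphertext letter:
i(8): 8−19=-11≡15 → p
w(22): 22−19=3 → d
f(5): 5−19=-14≡12 → m
u(20): 20−19=1 → b
r(17): 17−19=-2≡24 → y
j(9): 9−19=-10≡16 → q
h(7): 7−19=-12≡14 → o
j(9): 9−19=-10≡16 → q
j(9): 9−19=-10≡16 → q
d(3): 3−19=-16≡10 → k
d(3): 3−19=-16≡10 → k
l(11): 11−19=-8≡18 → s
n(13): 13−19=-6≡20 → u
i(8): 8−19=-11≡15 → p

pdmbyqoqqkksup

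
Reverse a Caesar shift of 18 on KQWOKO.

K(10): 10−18=-8≡18 → S
Q(16): 16−18=-2≡24 → Y
W(22): 22−18=4 → E
O(14): 14−18=-4≡22 → W
K(10): 10−18=-8≡18 → S
O(14): 14−18=-4≡22 → W

SYEWSW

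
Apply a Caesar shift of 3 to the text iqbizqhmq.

i(8): 8+3=11 → l
q(16): 16+3=19 → t
b(1): 1+3=4 → e
i(8): 8+3=11 → l
z(25): 25+3=28≡2 → c
q(16): 16+3=19 → t
h(7): 7+3=10 → k
m(12): 12+3=15 → p
q(16): 16+3=19 → t

ltelctkpt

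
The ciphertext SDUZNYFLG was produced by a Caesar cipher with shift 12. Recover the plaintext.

GRINBMTZU

S(18): 18−12=6 → G
D(3): 3−12=-9≡17 → R
U(20): 20−12=8 → I
Z(25): 25−12=13 → N
N(13): 13−12=1 → B
Y(24): 24−12=12 → M
F(5): 5−12=-7≡19 → T
L(11): 11−12=-1≡25 → Z
G(6): 6−12=-6≡20 → U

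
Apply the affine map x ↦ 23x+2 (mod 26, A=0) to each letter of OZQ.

O(14): 23·14+2=324≡12 → M
Z(25): 23·25+2=577≡5 → F
Q(16): 23·16+2=370≡6 → G

MFG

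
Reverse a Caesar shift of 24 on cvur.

exwt

c(2): 2−24=-22≡4 → e
v(21): 21−24=-3≡23 → x
u(20): 20−24=-4≡22 → w
r(17): 17−24=-7≡19 → t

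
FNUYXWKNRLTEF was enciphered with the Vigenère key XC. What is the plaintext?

ILXWAUNLUJWCI

Repeat the key across the ciphertext: XCXCXCXCXCXCX
F(5)−X(23): -18≡8 → I
N(13)−C(2): 11 → L
U(20)−X(23): -3≡23 → X
Y(24)−C(2): 22 → W
X(23)−X(23): 0 → A
W(22)−C(2): 20 → U
K(10)−X(23): -13≡13 → N
N(13)−C(2): 11 → L
R(17)−X(23): -6≡20 → U
L(11)−C(2): 9 → J
T(19)−X(23): -4≡22 → W
E(4)−C(2): 2 → C
F(5)−X(23): -18≡8 → I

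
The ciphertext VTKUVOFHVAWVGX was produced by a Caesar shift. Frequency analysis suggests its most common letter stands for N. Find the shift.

8

The most frequent ciphertext letter is V (appears 4 times).
V is position 21; N is position 13.
Shift = 8.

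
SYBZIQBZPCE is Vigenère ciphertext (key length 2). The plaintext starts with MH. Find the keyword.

GR

Subtract each crib letter from the matching ciphertext letter (mod 26):
S(18)−M(12)=6 → G
Y(24)−H(7)=17 → R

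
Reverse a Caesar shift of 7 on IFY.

BYR

I(8): 8−7=1 → B
F(5): 5−7=-2≡24 → Y
Y(24): 24−7=17 → R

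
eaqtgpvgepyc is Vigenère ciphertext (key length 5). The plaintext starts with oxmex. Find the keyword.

qdepj

Subtract each crib letter from the matching ciphertext letter (mod 26):
e(4)−o(14)=-10≡16 → q
a(0)−x(23)=-23≡3 → d
q(16)−m(12)=4 → e
t(19)−e(4)=15 → p
g(6)−x(23)=-17≡9 → j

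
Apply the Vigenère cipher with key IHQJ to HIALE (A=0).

Repeat the key across the message: IHQJI
H(7)+I(8): 15 → P
I(8)+H(7): 15 → P
A(0)+Q(16): 16 → Q
L(11)+J(9): 20 → U
E(4)+I(8): 12 → M

PPQUM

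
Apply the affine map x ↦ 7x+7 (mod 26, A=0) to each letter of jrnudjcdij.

j(9): 7·9+7=70≡18 → s
r(17): 7·17+7=126≡22 → w
n(13): 7·13+7=98≡20 → u
u(20): 7·20+7=147≡17 → r
d(3): 7·3+7=28≡2 → c
j(9): 7·9+7=70≡18 → s
c(2): 7·2+7=21 → v
d(3): 7·3+7=28≡2 → c
i(8): 7·8+7=63≡11 → l
j(9): 7·9+7=70≡18 → s

swurcsvcls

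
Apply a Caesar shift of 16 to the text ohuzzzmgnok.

o(14): 14+16=30≡4 → e
h(7): 7+16=23 → x
u(20): 20+16=36≡10 → k
z(25): 25+16=41≡15 → p
z(25): 25+16=41≡15 → p
z(25): 25+16=41≡15 → p
m(12): 12+16=28≡2 → c
g(6): 6+16=22 → w
n(13): 13+16=29≡3 → d
o(14): 14+16=30≡4 → e
k(10): 10+16=26≡0 → a

exkpppcwdea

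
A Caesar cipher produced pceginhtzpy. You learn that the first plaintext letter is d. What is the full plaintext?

dqsuwbvhndm

From the crib: p(15)−d(3)=12, so the shift is 12.
Subtract 12 from each ciphertext letter:
p(15): 15−12=3 → d
c(2): 2−12=-10≡16 → q
e(4): 4−12=-8≡18 → s
g(6): 6−12=-6≡20 → u
i(8): 8−12=-4≡22 → w
n(13): 13−12=1 → b
h(7): 7−12=-5≡21 → v
t(19): 19−12=7 → h
z(25): 25−12=13 → n
p(15): 15−12=3 → d
y(24): 24−12=12 → m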